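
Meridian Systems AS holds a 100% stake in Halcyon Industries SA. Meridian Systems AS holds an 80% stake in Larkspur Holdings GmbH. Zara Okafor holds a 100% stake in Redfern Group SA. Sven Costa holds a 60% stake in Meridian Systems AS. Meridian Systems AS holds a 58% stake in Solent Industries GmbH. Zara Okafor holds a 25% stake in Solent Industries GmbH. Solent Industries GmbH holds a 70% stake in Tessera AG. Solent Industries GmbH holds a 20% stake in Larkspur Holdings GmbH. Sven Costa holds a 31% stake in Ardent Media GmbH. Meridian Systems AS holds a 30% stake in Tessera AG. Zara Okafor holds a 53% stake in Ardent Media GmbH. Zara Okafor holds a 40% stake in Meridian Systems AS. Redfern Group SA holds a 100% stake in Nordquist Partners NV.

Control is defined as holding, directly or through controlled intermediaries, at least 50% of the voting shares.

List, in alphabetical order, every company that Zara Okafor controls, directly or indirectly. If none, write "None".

Zara holds 53% of Ardent, so Zara controls Ardent.
Zara holds 100% of Redfern, so Zara controls Redfern.
Redfern holds 100% of Nordquist, so Zara controls Nordquist.
No other company's threshold is met.

Ardent Media GmbH, Nordquist Partners NV, Redfern Group SA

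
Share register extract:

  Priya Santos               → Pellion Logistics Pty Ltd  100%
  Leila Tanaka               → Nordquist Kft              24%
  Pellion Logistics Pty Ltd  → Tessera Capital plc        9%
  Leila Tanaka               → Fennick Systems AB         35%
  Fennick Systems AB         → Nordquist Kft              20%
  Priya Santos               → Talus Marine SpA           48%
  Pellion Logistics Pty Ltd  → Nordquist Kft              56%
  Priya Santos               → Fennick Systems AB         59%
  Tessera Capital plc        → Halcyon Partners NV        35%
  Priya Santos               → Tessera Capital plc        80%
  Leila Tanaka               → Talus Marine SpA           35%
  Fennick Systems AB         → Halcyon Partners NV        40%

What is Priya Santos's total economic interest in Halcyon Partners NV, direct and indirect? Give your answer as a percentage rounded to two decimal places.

Priya reaches Halcyon along 3 paths.
Via Fennick: 59% × 40% = 23.6%.
Via Pellion → Tessera: 100% × 9% × 35% = 3.15%.
Via Tessera: 80% × 35% = 28%.
Total: 23.6% + 3.15% + 28% = 54.75%.

54.75%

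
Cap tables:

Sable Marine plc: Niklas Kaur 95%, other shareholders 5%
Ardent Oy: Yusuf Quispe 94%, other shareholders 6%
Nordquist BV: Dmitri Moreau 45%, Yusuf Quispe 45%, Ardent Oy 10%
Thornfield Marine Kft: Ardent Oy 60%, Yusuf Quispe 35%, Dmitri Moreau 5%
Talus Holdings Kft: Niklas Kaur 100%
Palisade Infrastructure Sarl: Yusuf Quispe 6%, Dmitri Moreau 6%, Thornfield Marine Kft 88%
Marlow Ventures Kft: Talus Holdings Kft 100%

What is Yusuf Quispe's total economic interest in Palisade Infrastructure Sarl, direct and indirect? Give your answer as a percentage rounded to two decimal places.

86.43%

Yusuf reaches Palisade along 3 paths.
Direct stake: 6% = 6%.
Via Ardent → Thornfield: 94% × 60% × 88% = 49.632%.
Via Thornfield: 35% × 88% = 30.8%.
Total: 6% + 49.632% + 30.8% = 86.432%.
Rounded: 86.43%.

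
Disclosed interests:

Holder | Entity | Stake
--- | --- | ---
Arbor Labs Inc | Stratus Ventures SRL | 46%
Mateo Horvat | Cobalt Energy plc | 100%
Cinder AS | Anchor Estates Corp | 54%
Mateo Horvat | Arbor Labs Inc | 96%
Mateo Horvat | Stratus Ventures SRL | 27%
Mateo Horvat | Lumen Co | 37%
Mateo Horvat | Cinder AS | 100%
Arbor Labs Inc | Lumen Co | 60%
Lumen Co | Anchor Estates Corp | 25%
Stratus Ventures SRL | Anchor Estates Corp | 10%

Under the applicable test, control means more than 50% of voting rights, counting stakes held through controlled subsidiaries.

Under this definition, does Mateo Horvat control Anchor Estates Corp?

Yes

Mateo holds 96% of Arbor, so Mateo controls Arbor.
Mateo and Arbor together hold 37% + 60% = 97% of Lumen, so Mateo controls Lumen.
Arbor and Mateo together hold 46% + 27% = 73% of Stratus, so Mateo controls Stratus.
Mateo holds 100% of Cinder, so Mateo controls Cinder.
Lumen and Cinder and Stratus together hold 25% + 54% + 10% = 89% of Anchor, so Mateo controls Anchor.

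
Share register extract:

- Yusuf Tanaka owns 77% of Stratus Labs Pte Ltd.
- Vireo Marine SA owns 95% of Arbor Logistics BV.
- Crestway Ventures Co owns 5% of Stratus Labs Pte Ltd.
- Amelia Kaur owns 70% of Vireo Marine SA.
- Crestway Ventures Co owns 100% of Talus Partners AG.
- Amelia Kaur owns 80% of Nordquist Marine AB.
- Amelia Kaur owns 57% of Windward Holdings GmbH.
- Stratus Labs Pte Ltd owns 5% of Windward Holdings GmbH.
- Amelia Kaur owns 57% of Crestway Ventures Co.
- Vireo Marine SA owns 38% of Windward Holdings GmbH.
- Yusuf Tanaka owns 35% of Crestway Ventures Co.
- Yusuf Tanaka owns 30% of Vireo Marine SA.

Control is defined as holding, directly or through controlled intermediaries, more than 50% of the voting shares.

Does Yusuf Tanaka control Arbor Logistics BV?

Yusuf holds 77% of Stratus, so Yusuf controls Stratus.
Neither Yusuf nor any entity Yusuf controls holds any voting interest in Arbor.
So Yusuf does not control Arbor.

No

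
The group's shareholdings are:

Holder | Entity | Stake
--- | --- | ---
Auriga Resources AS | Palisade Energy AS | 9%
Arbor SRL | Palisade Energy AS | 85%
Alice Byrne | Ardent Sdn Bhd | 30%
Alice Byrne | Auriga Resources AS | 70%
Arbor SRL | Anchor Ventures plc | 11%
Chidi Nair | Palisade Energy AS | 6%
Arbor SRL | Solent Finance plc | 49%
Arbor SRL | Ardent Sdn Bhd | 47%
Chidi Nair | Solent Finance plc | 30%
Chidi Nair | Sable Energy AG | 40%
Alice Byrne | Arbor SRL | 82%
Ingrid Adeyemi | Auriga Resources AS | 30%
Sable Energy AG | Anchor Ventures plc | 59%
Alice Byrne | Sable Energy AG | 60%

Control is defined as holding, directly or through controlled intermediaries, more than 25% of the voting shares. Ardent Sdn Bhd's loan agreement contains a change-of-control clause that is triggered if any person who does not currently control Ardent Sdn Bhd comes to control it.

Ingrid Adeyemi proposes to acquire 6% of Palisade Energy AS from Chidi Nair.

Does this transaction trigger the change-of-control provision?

No

The purchase adds only to Ingrid's holdings (Chidi's stake shrinks), so Ingrid is the only person who could newly come to control Ardent.
Ingrid holds 30% of Auriga, so Ingrid controls Auriga.
Neither Ingrid nor any entity Ingrid controls holds any voting interest in Ardent.
So before the transaction, Ingrid does not control Ardent.
After the purchase, Ingrid holds 6% of Palisade directly, and Chidi's stake falls to 0%.
Ingrid's side now holds 9% + 6% = 15% of Palisade, not > 25%, so Ingrid still does not control Palisade.
After the transaction, neither Ingrid nor any entity Ingrid controls holds a voting interest in Ardent, so Ingrid still does not control it.
No new person acquires control, so the clause is not triggered.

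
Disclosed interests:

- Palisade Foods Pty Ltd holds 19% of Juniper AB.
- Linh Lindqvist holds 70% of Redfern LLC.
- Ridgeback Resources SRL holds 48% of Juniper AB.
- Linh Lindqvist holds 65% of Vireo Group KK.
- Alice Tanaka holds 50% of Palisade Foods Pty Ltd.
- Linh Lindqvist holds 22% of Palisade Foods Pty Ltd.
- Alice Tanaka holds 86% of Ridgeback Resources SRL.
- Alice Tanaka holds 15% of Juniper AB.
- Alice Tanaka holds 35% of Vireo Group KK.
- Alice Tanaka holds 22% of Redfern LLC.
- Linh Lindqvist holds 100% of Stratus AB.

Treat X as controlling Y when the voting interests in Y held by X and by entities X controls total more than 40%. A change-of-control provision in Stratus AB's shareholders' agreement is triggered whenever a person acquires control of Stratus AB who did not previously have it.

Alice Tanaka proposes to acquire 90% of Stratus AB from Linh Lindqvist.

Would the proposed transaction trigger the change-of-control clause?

Yes

The purchase adds only to Alice's holdings (Linh's stake shrinks), so Alice is the only person who could newly come to control Stratus.
Alice holds 50% of Palisade, so Alice controls Palisade.
Alice holds 86% of Ridgeback, so Alice controls Ridgeback.
Palisade and Alice and Ridgeback together hold 19% + 15% + 48% = 82% of Juniper, so Alice controls Juniper.
Neither Alice nor any entity Alice controls holds any voting interest in Stratus.
So before the transaction, Alice does not control Stratus.
After the purchase, Alice holds 90% of Stratus directly, and Linh's stake falls to 10%.
Alice holds 90% of Stratus, so Alice controls Stratus.
Alice did not control Stratus before and does after, so the clause is triggered.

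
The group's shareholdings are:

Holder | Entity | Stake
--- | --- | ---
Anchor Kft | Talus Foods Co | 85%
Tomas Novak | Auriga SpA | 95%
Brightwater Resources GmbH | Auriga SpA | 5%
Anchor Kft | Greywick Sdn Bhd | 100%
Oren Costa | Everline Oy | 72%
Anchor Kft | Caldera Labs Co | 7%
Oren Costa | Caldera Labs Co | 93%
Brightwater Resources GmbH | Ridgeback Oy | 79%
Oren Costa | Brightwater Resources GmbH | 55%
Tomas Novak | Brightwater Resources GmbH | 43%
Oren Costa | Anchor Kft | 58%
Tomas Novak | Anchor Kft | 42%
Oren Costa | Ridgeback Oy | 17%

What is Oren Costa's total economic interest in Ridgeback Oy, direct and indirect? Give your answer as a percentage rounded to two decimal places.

60.45%

Oren reaches Ridgeback along 2 paths.
Direct stake: 17% = 17%.
Via Brightwater: 55% × 79% = 43.45%.
Total: 17% + 43.45% = 60.45%.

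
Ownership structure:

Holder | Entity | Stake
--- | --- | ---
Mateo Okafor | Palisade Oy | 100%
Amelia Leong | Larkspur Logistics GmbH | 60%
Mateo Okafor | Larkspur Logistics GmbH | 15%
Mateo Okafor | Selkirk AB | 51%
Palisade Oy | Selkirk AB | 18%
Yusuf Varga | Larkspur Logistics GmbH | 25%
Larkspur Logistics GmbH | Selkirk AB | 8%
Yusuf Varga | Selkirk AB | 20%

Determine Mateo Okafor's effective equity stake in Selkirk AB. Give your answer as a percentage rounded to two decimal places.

Mateo reaches Selkirk along 3 paths.
Via Larkspur: 15% × 8% = 1.2%.
Direct stake: 51% = 51%.
Via Palisade: 100% × 18% = 18%.
Total: 1.2% + 51% + 18% = 70.2%.
Rounded: 70.20%.

70.20%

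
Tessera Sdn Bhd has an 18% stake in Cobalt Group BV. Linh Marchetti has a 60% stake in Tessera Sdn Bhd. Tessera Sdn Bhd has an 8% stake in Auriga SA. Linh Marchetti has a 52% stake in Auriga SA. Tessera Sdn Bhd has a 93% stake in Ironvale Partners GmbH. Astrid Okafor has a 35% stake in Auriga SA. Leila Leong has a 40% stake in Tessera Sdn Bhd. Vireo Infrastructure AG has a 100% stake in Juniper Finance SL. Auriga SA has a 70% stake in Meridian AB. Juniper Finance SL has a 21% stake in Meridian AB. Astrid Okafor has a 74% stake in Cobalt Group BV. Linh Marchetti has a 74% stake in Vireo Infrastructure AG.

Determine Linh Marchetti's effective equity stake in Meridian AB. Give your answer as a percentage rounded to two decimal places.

Linh reaches Meridian along 3 paths.
Via Tessera → Auriga: 60% × 8% × 70% = 3.36%.
Via Auriga: 52% × 70% = 36.4%.
Via Vireo → Juniper: 74% × 100% × 21% = 15.54%.
Total: 3.36% + 36.4% + 15.54% = 55.3%.
Rounded: 55.30%.

55.30%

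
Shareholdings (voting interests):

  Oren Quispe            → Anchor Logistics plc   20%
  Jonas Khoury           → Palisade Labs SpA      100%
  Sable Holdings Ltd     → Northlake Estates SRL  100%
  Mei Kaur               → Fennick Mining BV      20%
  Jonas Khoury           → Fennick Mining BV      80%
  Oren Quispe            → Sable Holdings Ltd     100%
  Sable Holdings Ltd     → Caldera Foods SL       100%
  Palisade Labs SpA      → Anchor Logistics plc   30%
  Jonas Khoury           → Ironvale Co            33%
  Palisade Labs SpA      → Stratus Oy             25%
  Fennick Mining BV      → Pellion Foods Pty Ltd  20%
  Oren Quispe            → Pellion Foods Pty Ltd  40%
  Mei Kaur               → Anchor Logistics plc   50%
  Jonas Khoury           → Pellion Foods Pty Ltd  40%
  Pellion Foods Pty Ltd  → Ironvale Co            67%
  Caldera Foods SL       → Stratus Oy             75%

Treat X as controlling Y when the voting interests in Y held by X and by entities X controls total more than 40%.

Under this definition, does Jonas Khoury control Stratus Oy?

No

Jonas holds 80% of Fennick, so Jonas controls Fennick.
Jonas holds 100% of Palisade, so Jonas controls Palisade.
Fennick and Jonas together hold 20% + 40% = 60% of Pellion, so Jonas controls Pellion.
Pellion and Jonas together hold 67% + 33% = 100% of Ironvale, so Jonas controls Ironvale.
In Stratus, Jonas's side holds only 25%, not > 40%.
So Jonas does not control Stratus.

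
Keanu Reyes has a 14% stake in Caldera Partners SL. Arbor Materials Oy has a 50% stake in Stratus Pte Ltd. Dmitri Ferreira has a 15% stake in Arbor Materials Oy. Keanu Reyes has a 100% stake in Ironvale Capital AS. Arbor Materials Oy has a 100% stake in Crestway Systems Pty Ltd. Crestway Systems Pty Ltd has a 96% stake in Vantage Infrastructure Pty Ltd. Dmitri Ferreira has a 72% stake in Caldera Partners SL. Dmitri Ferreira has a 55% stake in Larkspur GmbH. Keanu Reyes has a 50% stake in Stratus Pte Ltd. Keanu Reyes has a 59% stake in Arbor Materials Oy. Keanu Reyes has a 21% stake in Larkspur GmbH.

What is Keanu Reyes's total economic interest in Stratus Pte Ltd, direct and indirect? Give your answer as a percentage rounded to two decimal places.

79.50%

Keanu reaches Stratus along 2 paths.
Direct stake: 50% = 50%.
Via Arbor: 59% × 50% = 29.5%.
Total: 50% + 29.5% = 79.5%.
Rounded: 79.50%.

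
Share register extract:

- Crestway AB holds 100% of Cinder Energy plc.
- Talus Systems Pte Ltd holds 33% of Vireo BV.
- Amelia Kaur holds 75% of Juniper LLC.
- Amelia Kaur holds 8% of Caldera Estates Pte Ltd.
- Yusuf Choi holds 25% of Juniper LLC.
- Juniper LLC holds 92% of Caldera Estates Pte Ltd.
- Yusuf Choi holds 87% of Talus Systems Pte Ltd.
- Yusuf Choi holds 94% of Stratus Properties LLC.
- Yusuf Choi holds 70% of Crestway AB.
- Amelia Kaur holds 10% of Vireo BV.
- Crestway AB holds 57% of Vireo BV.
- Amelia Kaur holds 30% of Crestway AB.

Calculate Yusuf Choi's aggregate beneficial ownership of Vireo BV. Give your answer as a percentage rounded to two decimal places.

68.61%

Yusuf reaches Vireo along 2 paths.
Via Crestway: 70% × 57% = 39.9%.
Via Talus: 87% × 33% = 28.71%.
Total: 39.9% + 28.71% = 68.61%.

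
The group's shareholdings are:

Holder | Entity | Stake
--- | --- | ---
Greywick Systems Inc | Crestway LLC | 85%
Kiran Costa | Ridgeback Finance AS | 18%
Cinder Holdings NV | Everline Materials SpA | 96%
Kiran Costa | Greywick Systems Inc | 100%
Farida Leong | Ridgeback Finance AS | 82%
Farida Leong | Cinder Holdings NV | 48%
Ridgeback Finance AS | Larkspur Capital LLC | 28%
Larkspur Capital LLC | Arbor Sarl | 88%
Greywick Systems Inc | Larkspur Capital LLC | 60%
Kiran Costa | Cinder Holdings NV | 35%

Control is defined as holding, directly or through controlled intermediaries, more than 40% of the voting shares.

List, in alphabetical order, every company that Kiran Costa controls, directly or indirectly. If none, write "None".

Kiran holds 100% of Greywick, so Kiran controls Greywick.
Greywick holds 85% of Crestway, so Kiran controls Crestway.
Greywick holds 60% of Larkspur, so Kiran controls Larkspur.
Larkspur holds 88% of Arbor, so Kiran controls Arbor.
No other company's threshold is met.

Arbor Sarl, Crestway LLC, Greywick Systems Inc, Larkspur Capital LLC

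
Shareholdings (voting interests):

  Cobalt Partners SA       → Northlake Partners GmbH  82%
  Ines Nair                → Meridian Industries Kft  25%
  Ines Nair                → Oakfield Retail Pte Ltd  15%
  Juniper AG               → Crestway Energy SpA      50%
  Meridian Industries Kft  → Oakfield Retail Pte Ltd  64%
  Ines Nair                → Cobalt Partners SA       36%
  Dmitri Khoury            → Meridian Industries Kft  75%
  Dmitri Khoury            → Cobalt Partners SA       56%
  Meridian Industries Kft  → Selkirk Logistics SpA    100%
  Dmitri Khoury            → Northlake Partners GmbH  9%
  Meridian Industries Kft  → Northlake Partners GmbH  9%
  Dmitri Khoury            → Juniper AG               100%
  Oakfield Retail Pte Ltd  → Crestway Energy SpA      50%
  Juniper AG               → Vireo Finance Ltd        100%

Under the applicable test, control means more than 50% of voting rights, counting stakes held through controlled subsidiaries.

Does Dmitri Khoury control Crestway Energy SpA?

Yes

Dmitri holds 100% of Juniper, so Dmitri controls Juniper.
Dmitri holds 75% of Meridian, so Dmitri controls Meridian.
Meridian holds 64% of Oakfield, so Dmitri controls Oakfield.
Oakfield and Juniper together hold 50% + 50% = 100% of Crestway, so Dmitri controls Crestway.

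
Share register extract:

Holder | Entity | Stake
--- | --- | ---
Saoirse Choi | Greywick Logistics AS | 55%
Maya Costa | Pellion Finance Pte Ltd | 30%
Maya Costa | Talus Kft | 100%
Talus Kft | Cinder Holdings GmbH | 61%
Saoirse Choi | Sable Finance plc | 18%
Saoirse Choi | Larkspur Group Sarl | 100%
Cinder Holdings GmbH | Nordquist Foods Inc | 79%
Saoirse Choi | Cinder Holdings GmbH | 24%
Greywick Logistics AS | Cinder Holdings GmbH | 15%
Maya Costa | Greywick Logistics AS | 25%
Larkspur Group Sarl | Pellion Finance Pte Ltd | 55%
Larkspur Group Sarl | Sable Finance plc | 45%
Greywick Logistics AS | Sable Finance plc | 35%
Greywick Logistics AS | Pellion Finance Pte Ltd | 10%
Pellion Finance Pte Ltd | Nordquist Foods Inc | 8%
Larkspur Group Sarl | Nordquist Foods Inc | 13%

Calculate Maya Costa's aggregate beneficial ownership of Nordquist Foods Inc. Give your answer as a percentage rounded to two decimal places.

Maya reaches Nordquist along 4 paths.
Via Talus → Cinder: 100% × 61% × 79% = 48.19%.
Via Greywick → Cinder: 25% × 15% × 79% = 2.9625%.
Via Pellion: 30% × 8% = 2.4%.
Via Greywick → Pellion: 25% × 10% × 8% = 0.2%.
Total: 48.19% + 2.9625% + 2.4% + 0.2% = 53.7525%.
Rounded: 53.75%.

53.75%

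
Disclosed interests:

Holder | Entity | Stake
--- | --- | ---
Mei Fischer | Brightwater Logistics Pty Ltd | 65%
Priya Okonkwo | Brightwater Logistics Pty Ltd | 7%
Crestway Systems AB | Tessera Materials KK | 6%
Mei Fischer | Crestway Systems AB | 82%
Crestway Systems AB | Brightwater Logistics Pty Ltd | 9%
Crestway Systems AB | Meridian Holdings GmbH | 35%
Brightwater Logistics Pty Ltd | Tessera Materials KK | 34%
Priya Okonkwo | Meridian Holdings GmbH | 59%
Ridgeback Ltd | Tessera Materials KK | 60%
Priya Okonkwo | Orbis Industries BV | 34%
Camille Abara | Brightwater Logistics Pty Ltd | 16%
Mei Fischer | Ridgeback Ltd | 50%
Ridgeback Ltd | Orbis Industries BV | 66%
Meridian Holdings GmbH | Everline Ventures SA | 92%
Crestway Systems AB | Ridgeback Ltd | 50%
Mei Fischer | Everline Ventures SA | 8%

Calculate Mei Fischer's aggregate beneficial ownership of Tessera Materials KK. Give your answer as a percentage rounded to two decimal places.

84.13%

Mei reaches Tessera along 5 paths.
Via Brightwater: 65% × 34% = 22.1%.
Via Crestway → Brightwater: 82% × 9% × 34% = 2.5092%.
Via Crestway: 82% × 6% = 4.92%.
Via Crestway → Ridgeback: 82% × 50% × 60% = 24.6%.
Via Ridgeback: 50% × 60% = 30%.
Total: 22.1% + 2.5092% + 4.92% + 24.6% + 30% = 84.1292%.
Rounded: 84.13%.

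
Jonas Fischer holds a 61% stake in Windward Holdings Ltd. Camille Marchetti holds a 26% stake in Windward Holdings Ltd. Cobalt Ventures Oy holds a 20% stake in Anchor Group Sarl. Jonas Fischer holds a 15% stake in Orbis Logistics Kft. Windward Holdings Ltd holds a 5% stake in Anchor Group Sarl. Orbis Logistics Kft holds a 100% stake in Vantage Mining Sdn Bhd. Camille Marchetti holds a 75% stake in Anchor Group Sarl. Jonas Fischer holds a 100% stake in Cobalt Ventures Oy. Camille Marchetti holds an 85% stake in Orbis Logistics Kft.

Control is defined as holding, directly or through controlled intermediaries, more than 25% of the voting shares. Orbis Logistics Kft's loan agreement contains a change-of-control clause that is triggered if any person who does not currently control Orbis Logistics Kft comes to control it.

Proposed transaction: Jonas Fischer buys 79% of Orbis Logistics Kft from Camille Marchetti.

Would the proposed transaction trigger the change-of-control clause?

The purchase adds only to Jonas's holdings (Camille's stake shrinks), so Jonas is the only person who could newly come to control Orbis.
Jonas holds 61% of Windward, so Jonas controls Windward.
Jonas holds 100% of Cobalt, so Jonas controls Cobalt.
In Orbis, Jonas's side holds only 15%, not > 25%.
So before the transaction, Jonas does not control Orbis.
After the purchase, Jonas's direct stake in Orbis rises to 15% + 79% = 94%, and Camille's stake falls to 6%.
Jonas holds 94% of Orbis, so Jonas controls Orbis.
Jonas did not control Orbis before and does after, so the clause is triggered.

Yes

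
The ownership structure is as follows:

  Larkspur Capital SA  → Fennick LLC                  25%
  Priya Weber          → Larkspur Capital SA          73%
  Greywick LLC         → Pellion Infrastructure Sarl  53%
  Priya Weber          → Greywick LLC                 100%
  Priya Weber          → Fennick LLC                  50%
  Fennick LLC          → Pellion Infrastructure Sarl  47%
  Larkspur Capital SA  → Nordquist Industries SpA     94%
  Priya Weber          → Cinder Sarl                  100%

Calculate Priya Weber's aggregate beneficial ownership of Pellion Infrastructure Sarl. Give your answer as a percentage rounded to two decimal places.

85.08%

Priya reaches Pellion along 3 paths.
Via Greywick: 100% × 53% = 53%.
Via Larkspur → Fennick: 73% × 25% × 47% = 8.5775%.
Via Fennick: 50% × 47% = 23.5%.
Total: 53% + 8.5775% + 23.5% = 85.0775%.
Rounded: 85.08%.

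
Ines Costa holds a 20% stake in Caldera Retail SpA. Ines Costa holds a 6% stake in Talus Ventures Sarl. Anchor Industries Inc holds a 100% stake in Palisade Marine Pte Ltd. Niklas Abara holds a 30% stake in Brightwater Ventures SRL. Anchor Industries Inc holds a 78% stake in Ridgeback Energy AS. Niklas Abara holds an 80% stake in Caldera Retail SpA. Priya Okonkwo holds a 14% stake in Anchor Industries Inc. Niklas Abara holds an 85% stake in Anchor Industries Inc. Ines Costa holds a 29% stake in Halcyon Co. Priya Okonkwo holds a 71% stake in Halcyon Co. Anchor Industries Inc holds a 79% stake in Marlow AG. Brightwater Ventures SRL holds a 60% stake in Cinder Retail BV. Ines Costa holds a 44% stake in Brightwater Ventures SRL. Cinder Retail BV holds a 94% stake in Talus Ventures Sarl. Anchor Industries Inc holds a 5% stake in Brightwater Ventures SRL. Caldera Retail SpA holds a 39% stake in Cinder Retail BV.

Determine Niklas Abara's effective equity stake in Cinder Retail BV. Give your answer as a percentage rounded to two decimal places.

51.75%

Niklas reaches Cinder along 3 paths.
Via Caldera: 80% × 39% = 31.2%.
Via Brightwater: 30% × 60% = 18%.
Via Anchor → Brightwater: 85% × 5% × 60% = 2.55%.
Total: 31.2% + 18% + 2.55% = 51.75%.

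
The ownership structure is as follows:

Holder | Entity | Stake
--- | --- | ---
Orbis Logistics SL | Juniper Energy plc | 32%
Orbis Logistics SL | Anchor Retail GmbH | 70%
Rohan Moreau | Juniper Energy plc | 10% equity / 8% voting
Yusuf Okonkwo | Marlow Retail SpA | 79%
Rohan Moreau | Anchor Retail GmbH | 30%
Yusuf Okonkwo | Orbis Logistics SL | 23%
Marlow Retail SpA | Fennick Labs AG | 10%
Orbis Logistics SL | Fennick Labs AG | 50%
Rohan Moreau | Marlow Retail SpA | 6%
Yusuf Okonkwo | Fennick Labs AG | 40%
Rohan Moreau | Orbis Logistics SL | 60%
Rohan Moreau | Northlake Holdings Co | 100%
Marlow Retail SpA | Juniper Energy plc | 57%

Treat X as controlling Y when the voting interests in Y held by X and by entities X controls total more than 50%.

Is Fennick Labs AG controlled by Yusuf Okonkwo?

No

Yusuf holds 79% of Marlow, so Yusuf controls Marlow.
Marlow holds 57% of Juniper, so Yusuf controls Juniper.
In Fennick, Yusuf's side holds only 10% + 40% = 50%, not > 50%.
So Yusuf does not control Fennick.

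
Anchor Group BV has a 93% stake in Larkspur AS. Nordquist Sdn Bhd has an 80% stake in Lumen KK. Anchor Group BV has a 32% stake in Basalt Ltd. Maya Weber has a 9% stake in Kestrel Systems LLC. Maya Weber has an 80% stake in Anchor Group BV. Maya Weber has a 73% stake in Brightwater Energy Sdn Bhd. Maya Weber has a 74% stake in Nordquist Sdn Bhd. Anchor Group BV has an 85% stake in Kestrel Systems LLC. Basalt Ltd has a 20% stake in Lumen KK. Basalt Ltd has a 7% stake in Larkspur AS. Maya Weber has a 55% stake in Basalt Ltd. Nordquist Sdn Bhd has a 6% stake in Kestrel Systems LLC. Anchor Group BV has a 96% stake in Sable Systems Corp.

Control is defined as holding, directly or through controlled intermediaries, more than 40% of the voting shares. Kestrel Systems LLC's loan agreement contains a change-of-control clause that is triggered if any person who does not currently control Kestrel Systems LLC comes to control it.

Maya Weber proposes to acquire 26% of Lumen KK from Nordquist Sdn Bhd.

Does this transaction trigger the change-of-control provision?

No

The purchase adds only to Maya's holdings (Nordquist's stake shrinks), so Maya is the only person who could newly come to control Kestrel.
Maya holds 80% of Anchor, so Maya controls Anchor.
Maya holds 74% of Nordquist, so Maya controls Nordquist.
Nordquist and Anchor and Maya together hold 6% + 85% + 9% = 100% of Kestrel, so Maya controls Kestrel.
So Maya already controls Kestrel before the transaction.
After the purchase, Maya holds 26% of Lumen directly, and Nordquist's stake falls to 54%.
Maya controlled Kestrel already, so this is not a new person acquiring control; every other person's position is unchanged or reduced.
No new person acquires control, so the clause is not triggered.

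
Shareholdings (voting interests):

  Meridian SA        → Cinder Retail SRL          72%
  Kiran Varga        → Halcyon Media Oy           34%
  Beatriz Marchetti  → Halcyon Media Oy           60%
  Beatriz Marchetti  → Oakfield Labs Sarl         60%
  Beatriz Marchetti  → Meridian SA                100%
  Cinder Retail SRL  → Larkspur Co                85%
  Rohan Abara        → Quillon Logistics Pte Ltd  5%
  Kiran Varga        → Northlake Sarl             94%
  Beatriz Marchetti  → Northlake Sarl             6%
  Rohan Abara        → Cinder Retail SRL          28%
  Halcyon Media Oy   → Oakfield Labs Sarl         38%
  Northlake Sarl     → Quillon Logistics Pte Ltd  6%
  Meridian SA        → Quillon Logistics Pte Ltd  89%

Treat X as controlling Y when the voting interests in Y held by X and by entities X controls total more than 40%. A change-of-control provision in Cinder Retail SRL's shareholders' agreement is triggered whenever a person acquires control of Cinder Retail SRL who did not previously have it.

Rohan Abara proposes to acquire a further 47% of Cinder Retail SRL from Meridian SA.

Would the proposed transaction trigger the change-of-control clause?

The purchase adds only to Rohan's holdings (Meridian's stake shrinks), so Rohan is the only person who could newly come to control Cinder.
Rohan's largest direct stake is 28% in Cinder, which does not meet the threshold, so Rohan controls no company.
In Cinder, Rohan's side holds only 28%, not > 40%.
So before the transaction, Rohan does not control Cinder.
After the purchase, Rohan's direct stake in Cinder rises to 28% + 47% = 75%, and Meridian's stake falls to 25%.
Rohan holds 75% of Cinder, so Rohan controls Cinder.
Rohan did not control Cinder before and does after, so the clause is triggered.

Yes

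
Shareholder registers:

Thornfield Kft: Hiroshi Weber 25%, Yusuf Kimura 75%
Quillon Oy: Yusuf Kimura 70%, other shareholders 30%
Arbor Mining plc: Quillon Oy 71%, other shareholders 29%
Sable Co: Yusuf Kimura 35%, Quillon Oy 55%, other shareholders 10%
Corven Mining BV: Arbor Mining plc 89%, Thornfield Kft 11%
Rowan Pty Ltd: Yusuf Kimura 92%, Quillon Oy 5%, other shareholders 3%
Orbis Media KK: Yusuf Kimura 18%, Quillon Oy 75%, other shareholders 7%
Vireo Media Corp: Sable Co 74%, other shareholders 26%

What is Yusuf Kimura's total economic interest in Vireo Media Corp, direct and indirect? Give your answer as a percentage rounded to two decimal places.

Yusuf reaches Vireo along 2 paths.
Via Sable: 35% × 74% = 25.9%.
Via Quillon → Sable: 70% × 55% × 74% = 28.49%.
Total: 25.9% + 28.49% = 54.39%.

54.39%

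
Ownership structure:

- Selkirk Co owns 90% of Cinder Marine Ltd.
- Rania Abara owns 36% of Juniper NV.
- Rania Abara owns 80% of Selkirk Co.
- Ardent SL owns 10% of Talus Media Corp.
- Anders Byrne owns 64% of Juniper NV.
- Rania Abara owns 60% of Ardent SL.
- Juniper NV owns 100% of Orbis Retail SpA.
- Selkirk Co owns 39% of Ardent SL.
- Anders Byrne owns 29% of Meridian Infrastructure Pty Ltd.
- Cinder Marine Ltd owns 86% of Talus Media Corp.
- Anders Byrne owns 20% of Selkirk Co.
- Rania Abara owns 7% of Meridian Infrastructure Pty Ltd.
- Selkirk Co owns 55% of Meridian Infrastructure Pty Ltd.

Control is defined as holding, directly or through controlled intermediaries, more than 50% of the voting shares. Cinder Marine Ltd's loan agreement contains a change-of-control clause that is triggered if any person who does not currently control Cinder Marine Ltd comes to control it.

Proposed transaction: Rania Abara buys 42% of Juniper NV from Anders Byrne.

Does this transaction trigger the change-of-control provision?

No

The purchase adds only to Rania's holdings (Anders's stake shrinks), so Rania is the only person who could newly come to control Cinder.
Rania holds 80% of Selkirk, so Rania controls Selkirk.
Selkirk holds 90% of Cinder, so Rania controls Cinder.
So Rania already controls Cinder before the transaction.
After the purchase, Rania's direct stake in Juniper rises to 36% + 42% = 78%, and Anders's stake falls to 22%.
Rania controlled Cinder already, so this is not a new person acquiring control; every other person's position is unchanged or reduced.
No new person acquires control, so the clause is not triggered.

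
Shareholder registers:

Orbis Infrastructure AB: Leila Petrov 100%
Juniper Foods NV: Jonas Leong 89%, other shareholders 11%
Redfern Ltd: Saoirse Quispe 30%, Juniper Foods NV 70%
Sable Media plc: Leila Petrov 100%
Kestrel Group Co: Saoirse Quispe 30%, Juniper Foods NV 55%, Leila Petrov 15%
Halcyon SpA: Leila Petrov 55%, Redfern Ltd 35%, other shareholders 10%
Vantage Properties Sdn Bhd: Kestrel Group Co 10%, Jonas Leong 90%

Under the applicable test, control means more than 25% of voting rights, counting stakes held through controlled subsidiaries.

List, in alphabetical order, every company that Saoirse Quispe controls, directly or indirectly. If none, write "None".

Halcyon SpA, Kestrel Group Co, Redfern Ltd

Saoirse holds 30% of Redfern, so Saoirse controls Redfern.
Saoirse holds 30% of Kestrel, so Saoirse controls Kestrel.
Redfern holds 35% of Halcyon, so Saoirse controls Halcyon.
No other company's threshold is met.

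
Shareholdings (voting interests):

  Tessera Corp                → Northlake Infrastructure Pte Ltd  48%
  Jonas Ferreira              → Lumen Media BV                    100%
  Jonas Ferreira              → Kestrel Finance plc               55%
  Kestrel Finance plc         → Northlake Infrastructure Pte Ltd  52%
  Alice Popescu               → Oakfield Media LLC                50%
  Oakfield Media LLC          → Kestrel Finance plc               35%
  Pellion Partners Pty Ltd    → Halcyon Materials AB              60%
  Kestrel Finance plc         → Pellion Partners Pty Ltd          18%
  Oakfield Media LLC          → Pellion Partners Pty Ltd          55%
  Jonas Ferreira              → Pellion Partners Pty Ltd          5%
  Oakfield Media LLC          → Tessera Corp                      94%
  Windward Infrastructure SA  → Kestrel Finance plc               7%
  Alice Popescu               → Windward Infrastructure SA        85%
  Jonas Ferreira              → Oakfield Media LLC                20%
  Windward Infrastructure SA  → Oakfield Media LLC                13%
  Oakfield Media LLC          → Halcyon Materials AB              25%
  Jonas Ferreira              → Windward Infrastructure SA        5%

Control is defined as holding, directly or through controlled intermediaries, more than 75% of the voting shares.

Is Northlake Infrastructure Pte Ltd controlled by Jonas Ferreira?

No

Jonas holds 100% of Lumen, so Jonas controls Lumen.
Neither Jonas nor any entity Jonas controls holds any voting interest in Northlake.
So Jonas does not control Northlake.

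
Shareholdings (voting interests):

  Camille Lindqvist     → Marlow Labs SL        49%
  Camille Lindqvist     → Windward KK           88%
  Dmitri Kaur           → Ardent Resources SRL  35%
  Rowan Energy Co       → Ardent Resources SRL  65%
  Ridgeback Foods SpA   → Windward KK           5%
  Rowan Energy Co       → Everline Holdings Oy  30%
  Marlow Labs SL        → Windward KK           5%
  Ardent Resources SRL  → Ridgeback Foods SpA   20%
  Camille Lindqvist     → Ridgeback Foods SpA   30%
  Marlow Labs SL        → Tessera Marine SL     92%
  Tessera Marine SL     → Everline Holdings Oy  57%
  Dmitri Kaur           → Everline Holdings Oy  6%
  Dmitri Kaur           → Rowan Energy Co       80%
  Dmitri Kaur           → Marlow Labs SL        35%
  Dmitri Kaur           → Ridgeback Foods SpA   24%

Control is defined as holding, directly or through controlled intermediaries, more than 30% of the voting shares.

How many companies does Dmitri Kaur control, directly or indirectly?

Dmitri holds 80% of Rowan, so Dmitri controls Rowan.
Dmitri holds 35% of Marlow, so Dmitri controls Marlow.
Rowan and Dmitri together hold 65% + 35% = 100% of Ardent, so Dmitri controls Ardent.
Dmitri and Ardent together hold 24% + 20% = 44% of Ridgeback, so Dmitri controls Ridgeback.
Marlow holds 92% of Tessera, so Dmitri controls Tessera.
Rowan and Tessera and Dmitri together hold 30% + 57% + 6% = 93% of Everline, so Dmitri controls Everline.
No other company's threshold is met.
Dmitri controls 6 companies.

6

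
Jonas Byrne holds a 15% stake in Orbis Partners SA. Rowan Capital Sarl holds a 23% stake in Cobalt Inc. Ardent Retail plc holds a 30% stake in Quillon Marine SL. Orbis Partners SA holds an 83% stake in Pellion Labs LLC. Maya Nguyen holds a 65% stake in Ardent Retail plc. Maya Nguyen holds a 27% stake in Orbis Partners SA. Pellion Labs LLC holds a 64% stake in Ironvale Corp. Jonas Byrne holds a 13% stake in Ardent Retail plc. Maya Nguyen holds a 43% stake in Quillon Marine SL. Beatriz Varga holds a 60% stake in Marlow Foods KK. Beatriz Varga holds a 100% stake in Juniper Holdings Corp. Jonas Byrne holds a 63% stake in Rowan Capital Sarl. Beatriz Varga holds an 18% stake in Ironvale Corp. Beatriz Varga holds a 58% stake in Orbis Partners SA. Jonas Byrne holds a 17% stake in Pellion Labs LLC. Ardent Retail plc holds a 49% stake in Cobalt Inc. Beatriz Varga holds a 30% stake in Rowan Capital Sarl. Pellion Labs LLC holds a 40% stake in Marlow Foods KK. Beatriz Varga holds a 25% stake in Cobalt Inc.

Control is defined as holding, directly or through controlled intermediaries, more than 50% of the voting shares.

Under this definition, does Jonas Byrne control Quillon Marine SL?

Jonas holds 63% of Rowan, so Jonas controls Rowan.
Neither Jonas nor any entity Jonas controls holds any voting interest in Quillon.
So Jonas does not control Quillon.

No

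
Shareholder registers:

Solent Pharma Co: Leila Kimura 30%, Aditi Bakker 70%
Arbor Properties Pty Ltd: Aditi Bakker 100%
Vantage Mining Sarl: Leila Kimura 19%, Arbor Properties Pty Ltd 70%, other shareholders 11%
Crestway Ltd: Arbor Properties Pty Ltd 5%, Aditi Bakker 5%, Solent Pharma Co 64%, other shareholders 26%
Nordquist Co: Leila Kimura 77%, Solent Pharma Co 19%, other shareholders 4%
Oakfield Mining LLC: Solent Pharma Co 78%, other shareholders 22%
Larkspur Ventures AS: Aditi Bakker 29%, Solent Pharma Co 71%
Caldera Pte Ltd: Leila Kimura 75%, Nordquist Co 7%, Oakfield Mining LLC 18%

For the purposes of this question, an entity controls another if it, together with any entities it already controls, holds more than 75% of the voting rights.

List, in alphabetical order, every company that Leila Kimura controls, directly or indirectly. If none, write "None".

Caldera Pte Ltd, Nordquist Co

Leila holds 77% of Nordquist, so Leila controls Nordquist.
Leila and Nordquist together hold 75% + 7% = 82% of Caldera, so Leila controls Caldera.
No other company's threshold is met.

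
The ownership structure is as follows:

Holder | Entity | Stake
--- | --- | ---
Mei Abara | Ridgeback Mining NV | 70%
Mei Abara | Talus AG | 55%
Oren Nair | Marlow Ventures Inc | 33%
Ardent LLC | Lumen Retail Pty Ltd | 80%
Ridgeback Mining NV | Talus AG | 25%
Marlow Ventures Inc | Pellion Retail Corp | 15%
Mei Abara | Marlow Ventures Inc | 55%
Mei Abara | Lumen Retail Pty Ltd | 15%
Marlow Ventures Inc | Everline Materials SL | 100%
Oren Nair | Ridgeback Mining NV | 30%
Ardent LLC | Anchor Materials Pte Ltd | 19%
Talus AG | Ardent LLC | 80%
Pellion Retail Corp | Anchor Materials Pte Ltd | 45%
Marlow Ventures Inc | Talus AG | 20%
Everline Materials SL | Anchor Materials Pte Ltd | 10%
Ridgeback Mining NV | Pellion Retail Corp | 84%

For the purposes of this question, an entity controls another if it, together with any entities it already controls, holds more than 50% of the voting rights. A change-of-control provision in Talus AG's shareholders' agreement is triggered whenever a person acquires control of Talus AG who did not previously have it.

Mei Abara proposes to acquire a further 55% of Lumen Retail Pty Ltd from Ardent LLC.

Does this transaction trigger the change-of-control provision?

No

The purchase adds only to Mei's holdings (Ardent's stake shrinks), so Mei is the only person who could newly come to control Talus.
Mei holds 70% of Ridgeback, so Mei controls Ridgeback.
Mei holds 55% of Marlow, so Mei controls Marlow.
Mei and Ridgeback and Marlow together hold 55% + 25% + 20% = 100% of Talus, so Mei controls Talus.
So Mei already controls Talus before the transaction.
After the purchase, Mei's direct stake in Lumen rises to 15% + 55% = 70%, and Ardent's stake falls to 25%.
Mei controlled Talus already, so this is not a new person acquiring control; every other person's position is unchanged or reduced.
No new person acquires control, so the clause is not triggered.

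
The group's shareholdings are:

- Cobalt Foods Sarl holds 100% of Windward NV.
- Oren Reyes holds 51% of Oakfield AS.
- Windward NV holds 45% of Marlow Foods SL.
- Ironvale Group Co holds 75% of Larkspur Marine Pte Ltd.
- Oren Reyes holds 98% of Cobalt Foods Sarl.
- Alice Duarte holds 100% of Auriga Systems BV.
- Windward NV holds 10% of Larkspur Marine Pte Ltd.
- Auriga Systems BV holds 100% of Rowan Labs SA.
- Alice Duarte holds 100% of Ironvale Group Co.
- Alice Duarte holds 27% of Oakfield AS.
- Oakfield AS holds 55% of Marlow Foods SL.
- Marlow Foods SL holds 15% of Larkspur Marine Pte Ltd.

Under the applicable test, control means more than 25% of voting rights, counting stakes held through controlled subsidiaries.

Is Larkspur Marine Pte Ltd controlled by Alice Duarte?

Alice holds 100% of Ironvale, so Alice controls Ironvale.
Alice holds 27% of Oakfield, so Alice controls Oakfield.
Oakfield holds 55% of Marlow, so Alice controls Marlow.
Marlow and Ironvale together hold 15% + 75% = 90% of Larkspur, so Alice controls Larkspur.

Yes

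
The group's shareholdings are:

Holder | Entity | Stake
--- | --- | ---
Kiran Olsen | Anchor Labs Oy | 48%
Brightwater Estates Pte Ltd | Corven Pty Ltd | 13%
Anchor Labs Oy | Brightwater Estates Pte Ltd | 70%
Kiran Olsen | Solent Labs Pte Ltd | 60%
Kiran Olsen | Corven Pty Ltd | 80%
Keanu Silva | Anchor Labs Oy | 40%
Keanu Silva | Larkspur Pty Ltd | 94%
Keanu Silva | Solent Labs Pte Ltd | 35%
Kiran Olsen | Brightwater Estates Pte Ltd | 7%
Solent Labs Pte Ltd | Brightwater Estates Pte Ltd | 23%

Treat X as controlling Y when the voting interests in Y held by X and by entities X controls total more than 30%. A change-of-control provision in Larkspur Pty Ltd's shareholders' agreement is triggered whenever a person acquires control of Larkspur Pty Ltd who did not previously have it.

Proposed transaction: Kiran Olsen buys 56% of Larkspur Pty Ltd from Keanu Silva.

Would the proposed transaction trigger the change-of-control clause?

The purchase adds only to Kiran's holdings (Keanu's stake shrinks), so Kiran is the only person who could newly come to control Larkspur.
Kiran holds 48% of Anchor, so Kiran controls Anchor.
Kiran holds 60% of Solent, so Kiran controls Solent.
Solent and Anchor and Kiran together hold 23% + 70% + 7% = 100% of Brightwater, so Kiran controls Brightwater.
Kiran and Brightwater together hold 80% + 13% = 93% of Corven, so Kiran controls Corven.
Neither Kiran nor any entity Kiran controls holds any voting interest in Larkspur.
So before the transaction, Kiran does not control Larkspur.
After the purchase, Kiran holds 56% of Larkspur directly, and Keanu's stake falls to 38%.
Kiran holds 56% of Larkspur, so Kiran controls Larkspur.
Kiran did not control Larkspur before and does after, so the clause is triggered.

Yes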